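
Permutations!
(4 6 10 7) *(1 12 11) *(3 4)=(1 12 11)(3 4 6 10 7)=[0, 12, 2, 4, 6, 5, 10, 3, 8, 9, 7, 1, 11]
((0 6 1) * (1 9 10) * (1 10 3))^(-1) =(10)(0 1 3 9 6) =[1, 3, 2, 9, 4, 5, 0, 7, 8, 6, 10]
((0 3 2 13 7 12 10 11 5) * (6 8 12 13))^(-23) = [8, 1, 10, 12, 4, 6, 11, 13, 5, 9, 3, 2, 0, 7] = (0 8 5 6 11 2 10 3 12)(7 13)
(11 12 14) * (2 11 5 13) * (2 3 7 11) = [0, 1, 2, 7, 4, 13, 6, 11, 8, 9, 10, 12, 14, 3, 5] = (3 7 11 12 14 5 13)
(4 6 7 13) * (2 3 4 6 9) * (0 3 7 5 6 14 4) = (0 3)(2 7 13 14 4 9)(5 6) = [3, 1, 7, 0, 9, 6, 5, 13, 8, 2, 10, 11, 12, 14, 4]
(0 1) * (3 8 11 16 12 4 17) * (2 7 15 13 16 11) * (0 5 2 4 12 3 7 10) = (0 1 5 2 10)(3 8 4 17 7 15 13 16) = [1, 5, 10, 8, 17, 2, 6, 15, 4, 9, 0, 11, 12, 16, 14, 13, 3, 7]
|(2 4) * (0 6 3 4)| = 5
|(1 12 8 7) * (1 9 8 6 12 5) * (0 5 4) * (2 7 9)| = 4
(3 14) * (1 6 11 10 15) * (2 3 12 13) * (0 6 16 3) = (0 6 11 10 15 1 16 3 14 12 13 2) = [6, 16, 0, 14, 4, 5, 11, 7, 8, 9, 15, 10, 13, 2, 12, 1, 3]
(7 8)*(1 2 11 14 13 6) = (1 2 11 14 13 6)(7 8) = [0, 2, 11, 3, 4, 5, 1, 8, 7, 9, 10, 14, 12, 6, 13]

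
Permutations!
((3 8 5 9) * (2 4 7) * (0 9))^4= (0 5 8 3 9)(2 4 7)= [5, 1, 4, 9, 7, 8, 6, 2, 3, 0]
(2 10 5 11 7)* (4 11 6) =(2 10 5 6 4 11 7) =[0, 1, 10, 3, 11, 6, 4, 2, 8, 9, 5, 7]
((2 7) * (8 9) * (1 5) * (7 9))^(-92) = [0, 1, 2, 3, 4, 5, 6, 7, 8, 9] = (9)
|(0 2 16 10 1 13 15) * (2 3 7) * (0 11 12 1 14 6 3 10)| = 40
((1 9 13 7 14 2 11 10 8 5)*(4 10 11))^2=(1 13 14 4 8)(2 10 5 9 7)=[0, 13, 10, 3, 8, 9, 6, 2, 1, 7, 5, 11, 12, 14, 4]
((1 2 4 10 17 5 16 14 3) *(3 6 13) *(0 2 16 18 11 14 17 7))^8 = (0 10 2 7 4)(1 13 14 18 17)(3 6 11 5 16) = [10, 13, 7, 6, 0, 16, 11, 4, 8, 9, 2, 5, 12, 14, 18, 15, 3, 1, 17]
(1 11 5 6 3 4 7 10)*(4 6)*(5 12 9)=(1 11 12 9 5 4 7 10)(3 6)=[0, 11, 2, 6, 7, 4, 3, 10, 8, 5, 1, 12, 9]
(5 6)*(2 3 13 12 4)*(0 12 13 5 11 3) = (13)(0 12 4 2)(3 5 6 11) = [12, 1, 0, 5, 2, 6, 11, 7, 8, 9, 10, 3, 4, 13]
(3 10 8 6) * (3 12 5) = (3 10 8 6 12 5) = [0, 1, 2, 10, 4, 3, 12, 7, 6, 9, 8, 11, 5]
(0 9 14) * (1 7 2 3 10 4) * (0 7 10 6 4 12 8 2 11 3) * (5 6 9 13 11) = (0 13 11 3 9 14 7 5 6 4 1 10 12 8 2) = [13, 10, 0, 9, 1, 6, 4, 5, 2, 14, 12, 3, 8, 11, 7]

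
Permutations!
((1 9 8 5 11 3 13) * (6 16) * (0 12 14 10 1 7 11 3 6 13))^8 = (0 3 5 8 9 1 10 14 12)(6 7 16 11 13) = [3, 10, 2, 5, 4, 8, 7, 16, 9, 1, 14, 13, 0, 6, 12, 15, 11]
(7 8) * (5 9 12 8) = [0, 1, 2, 3, 4, 9, 6, 5, 7, 12, 10, 11, 8] = (5 9 12 8 7)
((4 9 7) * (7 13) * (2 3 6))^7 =(2 3 6)(4 7 13 9) =[0, 1, 3, 6, 7, 5, 2, 13, 8, 4, 10, 11, 12, 9]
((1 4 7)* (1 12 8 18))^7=(1 4 7 12 8 18)=[0, 4, 2, 3, 7, 5, 6, 12, 18, 9, 10, 11, 8, 13, 14, 15, 16, 17, 1]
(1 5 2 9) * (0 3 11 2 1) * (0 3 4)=(0 4)(1 5)(2 9 3 11)=[4, 5, 9, 11, 0, 1, 6, 7, 8, 3, 10, 2]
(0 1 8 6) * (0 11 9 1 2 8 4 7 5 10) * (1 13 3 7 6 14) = (0 2 8 14 1 4 6 11 9 13 3 7 5 10) = [2, 4, 8, 7, 6, 10, 11, 5, 14, 13, 0, 9, 12, 3, 1]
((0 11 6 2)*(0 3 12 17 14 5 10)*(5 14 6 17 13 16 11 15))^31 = (0 10 5 15)(2 6 17 11 16 13 12 3) = [10, 1, 6, 2, 4, 15, 17, 7, 8, 9, 5, 16, 3, 12, 14, 0, 13, 11]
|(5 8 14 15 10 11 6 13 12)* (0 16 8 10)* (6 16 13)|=|(0 13 12 5 10 11 16 8 14 15)|=10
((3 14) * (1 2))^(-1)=(1 2)(3 14)=[0, 2, 1, 14, 4, 5, 6, 7, 8, 9, 10, 11, 12, 13, 3]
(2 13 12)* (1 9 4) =(1 9 4)(2 13 12) =[0, 9, 13, 3, 1, 5, 6, 7, 8, 4, 10, 11, 2, 12]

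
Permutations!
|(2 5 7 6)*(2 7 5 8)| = 2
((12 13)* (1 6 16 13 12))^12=(16)=[0, 1, 2, 3, 4, 5, 6, 7, 8, 9, 10, 11, 12, 13, 14, 15, 16]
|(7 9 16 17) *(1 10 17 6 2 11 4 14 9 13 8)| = 42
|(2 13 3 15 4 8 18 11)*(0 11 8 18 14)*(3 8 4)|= |(0 11 2 13 8 14)(3 15)(4 18)|= 6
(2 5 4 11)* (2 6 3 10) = [0, 1, 5, 10, 11, 4, 3, 7, 8, 9, 2, 6] = (2 5 4 11 6 3 10)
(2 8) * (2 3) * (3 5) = (2 8 5 3) = [0, 1, 8, 2, 4, 3, 6, 7, 5]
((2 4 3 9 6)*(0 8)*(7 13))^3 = [8, 1, 9, 2, 6, 5, 3, 13, 0, 4, 10, 11, 12, 7] = (0 8)(2 9 4 6 3)(7 13)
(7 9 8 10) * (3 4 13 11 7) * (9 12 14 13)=(3 4 9 8 10)(7 12 14 13 11)=[0, 1, 2, 4, 9, 5, 6, 12, 10, 8, 3, 7, 14, 11, 13]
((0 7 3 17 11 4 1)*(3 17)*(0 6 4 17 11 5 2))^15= (0 17)(2 11)(5 7)= [17, 1, 11, 3, 4, 7, 6, 5, 8, 9, 10, 2, 12, 13, 14, 15, 16, 0]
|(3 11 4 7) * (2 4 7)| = 6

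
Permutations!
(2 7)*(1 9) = (1 9)(2 7) = [0, 9, 7, 3, 4, 5, 6, 2, 8, 1]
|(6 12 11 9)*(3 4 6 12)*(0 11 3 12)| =12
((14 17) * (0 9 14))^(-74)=(0 14)(9 17)=[14, 1, 2, 3, 4, 5, 6, 7, 8, 17, 10, 11, 12, 13, 0, 15, 16, 9]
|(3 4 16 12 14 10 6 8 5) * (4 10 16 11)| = |(3 10 6 8 5)(4 11)(12 14 16)| = 30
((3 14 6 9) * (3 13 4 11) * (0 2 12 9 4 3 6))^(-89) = (0 12 13 14 2 9 3)(4 11 6) = [12, 1, 9, 0, 11, 5, 4, 7, 8, 3, 10, 6, 13, 14, 2]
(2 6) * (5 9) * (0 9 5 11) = (0 9 11)(2 6) = [9, 1, 6, 3, 4, 5, 2, 7, 8, 11, 10, 0]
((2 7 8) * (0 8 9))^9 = (0 9 7 2 8) = [9, 1, 8, 3, 4, 5, 6, 2, 0, 7]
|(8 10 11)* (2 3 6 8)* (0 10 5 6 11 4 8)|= 6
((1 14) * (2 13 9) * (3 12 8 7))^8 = (14)(2 9 13) = [0, 1, 9, 3, 4, 5, 6, 7, 8, 13, 10, 11, 12, 2, 14]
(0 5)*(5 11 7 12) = (0 11 7 12 5) = [11, 1, 2, 3, 4, 0, 6, 12, 8, 9, 10, 7, 5]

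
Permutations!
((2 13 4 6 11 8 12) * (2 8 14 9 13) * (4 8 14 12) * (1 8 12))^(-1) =(1 11 6 4 8)(9 14 12 13) =[0, 11, 2, 3, 8, 5, 4, 7, 1, 14, 10, 6, 13, 9, 12]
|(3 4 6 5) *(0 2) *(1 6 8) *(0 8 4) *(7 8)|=|(0 2 7 8 1 6 5 3)|=8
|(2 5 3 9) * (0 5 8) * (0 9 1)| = |(0 5 3 1)(2 8 9)| = 12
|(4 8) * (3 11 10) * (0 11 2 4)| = 7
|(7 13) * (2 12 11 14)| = 4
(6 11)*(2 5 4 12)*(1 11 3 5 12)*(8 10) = [0, 11, 12, 5, 1, 4, 3, 7, 10, 9, 8, 6, 2] = (1 11 6 3 5 4)(2 12)(8 10)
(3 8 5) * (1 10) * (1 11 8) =(1 10 11 8 5 3) =[0, 10, 2, 1, 4, 3, 6, 7, 5, 9, 11, 8]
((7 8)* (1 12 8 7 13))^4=(13)=[0, 1, 2, 3, 4, 5, 6, 7, 8, 9, 10, 11, 12, 13]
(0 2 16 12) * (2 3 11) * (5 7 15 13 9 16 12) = (0 3 11 2 12)(5 7 15 13 9 16) = [3, 1, 12, 11, 4, 7, 6, 15, 8, 16, 10, 2, 0, 9, 14, 13, 5]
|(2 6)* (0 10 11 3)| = |(0 10 11 3)(2 6)| = 4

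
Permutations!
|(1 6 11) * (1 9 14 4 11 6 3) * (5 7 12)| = |(1 3)(4 11 9 14)(5 7 12)| = 12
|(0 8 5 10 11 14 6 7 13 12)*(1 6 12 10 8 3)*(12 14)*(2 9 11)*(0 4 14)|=26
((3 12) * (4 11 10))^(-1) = (3 12)(4 10 11) = [0, 1, 2, 12, 10, 5, 6, 7, 8, 9, 11, 4, 3]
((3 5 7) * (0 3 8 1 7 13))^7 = (0 13 5 3)(1 7 8) = [13, 7, 2, 0, 4, 3, 6, 8, 1, 9, 10, 11, 12, 5]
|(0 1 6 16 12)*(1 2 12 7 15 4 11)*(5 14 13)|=|(0 2 12)(1 6 16 7 15 4 11)(5 14 13)|=21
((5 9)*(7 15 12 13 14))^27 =(5 9)(7 12 14 15 13) =[0, 1, 2, 3, 4, 9, 6, 12, 8, 5, 10, 11, 14, 7, 15, 13]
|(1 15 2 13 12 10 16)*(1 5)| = 8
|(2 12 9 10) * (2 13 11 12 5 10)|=7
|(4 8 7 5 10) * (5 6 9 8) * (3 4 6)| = |(3 4 5 10 6 9 8 7)| = 8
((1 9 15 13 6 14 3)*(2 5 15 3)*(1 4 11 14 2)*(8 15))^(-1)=(1 14 11 4 3 9)(2 6 13 15 8 5)=[0, 14, 6, 9, 3, 2, 13, 7, 5, 1, 10, 4, 12, 15, 11, 8]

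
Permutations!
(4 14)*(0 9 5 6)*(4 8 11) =(0 9 5 6)(4 14 8 11) =[9, 1, 2, 3, 14, 6, 0, 7, 11, 5, 10, 4, 12, 13, 8]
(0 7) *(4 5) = (0 7)(4 5) = [7, 1, 2, 3, 5, 4, 6, 0]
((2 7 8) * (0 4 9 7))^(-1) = (0 2 8 7 9 4) = [2, 1, 8, 3, 0, 5, 6, 9, 7, 4]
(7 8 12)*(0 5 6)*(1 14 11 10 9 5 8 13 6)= (0 8 12 7 13 6)(1 14 11 10 9 5)= [8, 14, 2, 3, 4, 1, 0, 13, 12, 5, 9, 10, 7, 6, 11]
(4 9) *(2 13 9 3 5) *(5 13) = (2 5)(3 13 9 4) = [0, 1, 5, 13, 3, 2, 6, 7, 8, 4, 10, 11, 12, 9]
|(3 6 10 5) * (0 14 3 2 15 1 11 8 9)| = |(0 14 3 6 10 5 2 15 1 11 8 9)| = 12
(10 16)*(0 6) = [6, 1, 2, 3, 4, 5, 0, 7, 8, 9, 16, 11, 12, 13, 14, 15, 10] = (0 6)(10 16)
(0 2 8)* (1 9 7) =[2, 9, 8, 3, 4, 5, 6, 1, 0, 7] =(0 2 8)(1 9 7)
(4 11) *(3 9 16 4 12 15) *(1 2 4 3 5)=(1 2 4 11 12 15 5)(3 9 16)=[0, 2, 4, 9, 11, 1, 6, 7, 8, 16, 10, 12, 15, 13, 14, 5, 3]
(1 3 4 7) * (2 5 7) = (1 3 4 2 5 7) = [0, 3, 5, 4, 2, 7, 6, 1]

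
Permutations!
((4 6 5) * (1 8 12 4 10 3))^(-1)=(1 3 10 5 6 4 12 8)=[0, 3, 2, 10, 12, 6, 4, 7, 1, 9, 5, 11, 8]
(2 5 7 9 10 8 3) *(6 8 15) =(2 5 7 9 10 15 6 8 3) =[0, 1, 5, 2, 4, 7, 8, 9, 3, 10, 15, 11, 12, 13, 14, 6]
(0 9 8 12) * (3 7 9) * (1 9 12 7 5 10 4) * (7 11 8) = (0 3 5 10 4 1 9 7 12)(8 11) = [3, 9, 2, 5, 1, 10, 6, 12, 11, 7, 4, 8, 0]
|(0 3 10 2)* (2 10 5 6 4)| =|(10)(0 3 5 6 4 2)| =6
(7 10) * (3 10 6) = (3 10 7 6) = [0, 1, 2, 10, 4, 5, 3, 6, 8, 9, 7]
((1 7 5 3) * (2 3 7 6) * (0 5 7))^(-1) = [5, 3, 6, 2, 4, 0, 1, 7] = (7)(0 5)(1 3 2 6)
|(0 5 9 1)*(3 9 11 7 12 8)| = 9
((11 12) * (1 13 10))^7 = (1 13 10)(11 12) = [0, 13, 2, 3, 4, 5, 6, 7, 8, 9, 1, 12, 11, 10]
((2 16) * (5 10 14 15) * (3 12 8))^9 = [0, 1, 16, 3, 4, 10, 6, 7, 8, 9, 14, 11, 12, 13, 15, 5, 2] = (2 16)(5 10 14 15)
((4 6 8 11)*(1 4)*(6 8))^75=[0, 11, 2, 3, 1, 5, 6, 7, 4, 9, 10, 8]=(1 11 8 4)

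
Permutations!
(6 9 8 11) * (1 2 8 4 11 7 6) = [0, 2, 8, 3, 11, 5, 9, 6, 7, 4, 10, 1] = (1 2 8 7 6 9 4 11)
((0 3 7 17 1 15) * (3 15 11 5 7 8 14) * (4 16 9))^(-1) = [15, 17, 2, 14, 9, 11, 6, 5, 3, 16, 10, 1, 12, 13, 8, 0, 4, 7] = (0 15)(1 17 7 5 11)(3 14 8)(4 9 16)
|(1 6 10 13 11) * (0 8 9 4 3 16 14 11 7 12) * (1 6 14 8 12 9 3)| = 18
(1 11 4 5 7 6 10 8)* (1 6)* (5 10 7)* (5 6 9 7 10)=[0, 11, 2, 3, 5, 6, 10, 1, 9, 7, 8, 4]=(1 11 4 5 6 10 8 9 7)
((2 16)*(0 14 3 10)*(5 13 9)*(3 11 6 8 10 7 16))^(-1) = (0 10 8 6 11 14)(2 16 7 3)(5 9 13) = [10, 1, 16, 2, 4, 9, 11, 3, 6, 13, 8, 14, 12, 5, 0, 15, 7]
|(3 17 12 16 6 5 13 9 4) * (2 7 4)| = 11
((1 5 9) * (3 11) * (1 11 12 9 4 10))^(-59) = (1 5 4 10)(3 12 9 11) = [0, 5, 2, 12, 10, 4, 6, 7, 8, 11, 1, 3, 9]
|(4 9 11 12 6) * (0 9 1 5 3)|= 9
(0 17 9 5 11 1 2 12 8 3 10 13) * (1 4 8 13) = (0 17 9 5 11 4 8 3 10 1 2 12 13) = [17, 2, 12, 10, 8, 11, 6, 7, 3, 5, 1, 4, 13, 0, 14, 15, 16, 9]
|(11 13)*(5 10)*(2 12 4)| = 6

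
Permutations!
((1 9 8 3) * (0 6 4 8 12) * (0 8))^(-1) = (0 4 6)(1 3 8 12 9) = [4, 3, 2, 8, 6, 5, 0, 7, 12, 1, 10, 11, 9]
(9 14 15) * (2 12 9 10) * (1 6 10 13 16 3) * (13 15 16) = (1 6 10 2 12 9 14 16 3) = [0, 6, 12, 1, 4, 5, 10, 7, 8, 14, 2, 11, 9, 13, 16, 15, 3]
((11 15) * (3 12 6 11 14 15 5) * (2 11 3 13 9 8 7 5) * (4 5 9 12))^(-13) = [0, 1, 11, 6, 3, 4, 12, 8, 9, 7, 10, 2, 13, 5, 15, 14] = (2 11)(3 6 12 13 5 4)(7 8 9)(14 15)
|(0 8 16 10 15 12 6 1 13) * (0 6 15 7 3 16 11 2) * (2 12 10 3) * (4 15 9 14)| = |(0 8 11 12 9 14 4 15 10 7 2)(1 13 6)(3 16)| = 66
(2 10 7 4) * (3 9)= (2 10 7 4)(3 9)= [0, 1, 10, 9, 2, 5, 6, 4, 8, 3, 7]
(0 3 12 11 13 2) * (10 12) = (0 3 10 12 11 13 2) = [3, 1, 0, 10, 4, 5, 6, 7, 8, 9, 12, 13, 11, 2]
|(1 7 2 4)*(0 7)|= |(0 7 2 4 1)|= 5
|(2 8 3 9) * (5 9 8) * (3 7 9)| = |(2 5 3 8 7 9)| = 6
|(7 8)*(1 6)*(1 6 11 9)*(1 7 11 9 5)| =6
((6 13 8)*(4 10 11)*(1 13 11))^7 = (13) = [0, 1, 2, 3, 4, 5, 6, 7, 8, 9, 10, 11, 12, 13]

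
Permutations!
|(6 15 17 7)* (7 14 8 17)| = |(6 15 7)(8 17 14)| = 3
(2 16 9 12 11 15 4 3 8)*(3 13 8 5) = (2 16 9 12 11 15 4 13 8)(3 5) = [0, 1, 16, 5, 13, 3, 6, 7, 2, 12, 10, 15, 11, 8, 14, 4, 9]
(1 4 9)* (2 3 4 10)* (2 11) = (1 10 11 2 3 4 9) = [0, 10, 3, 4, 9, 5, 6, 7, 8, 1, 11, 2]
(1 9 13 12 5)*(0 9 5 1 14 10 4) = [9, 5, 2, 3, 0, 14, 6, 7, 8, 13, 4, 11, 1, 12, 10] = (0 9 13 12 1 5 14 10 4)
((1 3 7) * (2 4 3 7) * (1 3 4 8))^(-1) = (1 8 2 3 7) = [0, 8, 3, 7, 4, 5, 6, 1, 2]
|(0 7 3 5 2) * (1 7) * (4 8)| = |(0 1 7 3 5 2)(4 8)| = 6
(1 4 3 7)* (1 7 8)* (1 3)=(1 4)(3 8)=[0, 4, 2, 8, 1, 5, 6, 7, 3]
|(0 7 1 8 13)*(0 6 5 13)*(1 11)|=|(0 7 11 1 8)(5 13 6)|=15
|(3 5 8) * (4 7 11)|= |(3 5 8)(4 7 11)|= 3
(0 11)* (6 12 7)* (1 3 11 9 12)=(0 9 12 7 6 1 3 11)=[9, 3, 2, 11, 4, 5, 1, 6, 8, 12, 10, 0, 7]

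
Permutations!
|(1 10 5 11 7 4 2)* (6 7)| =8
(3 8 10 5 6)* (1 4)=(1 4)(3 8 10 5 6)=[0, 4, 2, 8, 1, 6, 3, 7, 10, 9, 5]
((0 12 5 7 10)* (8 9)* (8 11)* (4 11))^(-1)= (0 10 7 5 12)(4 9 8 11)= [10, 1, 2, 3, 9, 12, 6, 5, 11, 8, 7, 4, 0]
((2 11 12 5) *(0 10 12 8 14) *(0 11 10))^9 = [0, 1, 10, 3, 4, 2, 6, 7, 8, 9, 12, 11, 5, 13, 14] = (14)(2 10 12 5)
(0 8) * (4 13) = (0 8)(4 13) = [8, 1, 2, 3, 13, 5, 6, 7, 0, 9, 10, 11, 12, 4]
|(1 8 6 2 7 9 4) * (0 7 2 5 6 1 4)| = 6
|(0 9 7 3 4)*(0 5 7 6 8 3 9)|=7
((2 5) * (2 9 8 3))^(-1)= [0, 1, 3, 8, 4, 2, 6, 7, 9, 5]= (2 3 8 9 5)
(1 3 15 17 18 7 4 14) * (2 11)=[0, 3, 11, 15, 14, 5, 6, 4, 8, 9, 10, 2, 12, 13, 1, 17, 16, 18, 7]=(1 3 15 17 18 7 4 14)(2 11)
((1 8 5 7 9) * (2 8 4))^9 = (1 2 5 9 4 8 7) = [0, 2, 5, 3, 8, 9, 6, 1, 7, 4]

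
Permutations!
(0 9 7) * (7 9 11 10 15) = (0 11 10 15 7) = [11, 1, 2, 3, 4, 5, 6, 0, 8, 9, 15, 10, 12, 13, 14, 7]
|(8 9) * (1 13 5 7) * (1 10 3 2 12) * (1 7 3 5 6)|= |(1 13 6)(2 12 7 10 5 3)(8 9)|= 6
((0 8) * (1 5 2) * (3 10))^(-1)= (0 8)(1 2 5)(3 10)= [8, 2, 5, 10, 4, 1, 6, 7, 0, 9, 3]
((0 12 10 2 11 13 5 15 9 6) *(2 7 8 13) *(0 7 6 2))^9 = (0 9 13 6)(2 5 7 12)(8 10 11 15) = [9, 1, 5, 3, 4, 7, 0, 12, 10, 13, 11, 15, 2, 6, 14, 8]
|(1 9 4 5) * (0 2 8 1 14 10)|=9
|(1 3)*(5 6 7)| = |(1 3)(5 6 7)| = 6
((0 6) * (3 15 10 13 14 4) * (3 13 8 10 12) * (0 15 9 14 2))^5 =(0 9)(2 3)(4 15)(6 14)(8 10)(12 13) =[9, 1, 3, 2, 15, 5, 14, 7, 10, 0, 8, 11, 13, 12, 6, 4]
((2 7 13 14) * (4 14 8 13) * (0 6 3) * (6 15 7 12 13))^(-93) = [12, 1, 0, 2, 6, 5, 14, 8, 4, 9, 10, 11, 15, 7, 3, 13] = (0 12 15 13 7 8 4 6 14 3 2)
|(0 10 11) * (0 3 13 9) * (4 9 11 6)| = |(0 10 6 4 9)(3 13 11)| = 15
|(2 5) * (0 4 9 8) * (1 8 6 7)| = 14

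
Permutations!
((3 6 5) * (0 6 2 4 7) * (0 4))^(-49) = (0 6 5 3 2)(4 7) = [6, 1, 0, 2, 7, 3, 5, 4]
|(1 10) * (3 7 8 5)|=|(1 10)(3 7 8 5)|=4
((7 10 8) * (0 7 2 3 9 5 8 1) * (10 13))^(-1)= (0 1 10 13 7)(2 8 5 9 3)= [1, 10, 8, 2, 4, 9, 6, 0, 5, 3, 13, 11, 12, 7]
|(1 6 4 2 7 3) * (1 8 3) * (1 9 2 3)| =15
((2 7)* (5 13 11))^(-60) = [0, 1, 2, 3, 4, 5, 6, 7, 8, 9, 10, 11, 12, 13] = (13)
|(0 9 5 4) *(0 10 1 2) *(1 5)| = |(0 9 1 2)(4 10 5)| = 12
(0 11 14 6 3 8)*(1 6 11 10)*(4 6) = (0 10 1 4 6 3 8)(11 14) = [10, 4, 2, 8, 6, 5, 3, 7, 0, 9, 1, 14, 12, 13, 11]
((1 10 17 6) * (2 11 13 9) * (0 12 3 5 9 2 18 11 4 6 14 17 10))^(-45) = (0 5 11 4)(1 3 18 2)(6 12 9 13)(14 17) = [5, 3, 1, 18, 0, 11, 12, 7, 8, 13, 10, 4, 9, 6, 17, 15, 16, 14, 2]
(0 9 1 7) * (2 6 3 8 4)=[9, 7, 6, 8, 2, 5, 3, 0, 4, 1]=(0 9 1 7)(2 6 3 8 4)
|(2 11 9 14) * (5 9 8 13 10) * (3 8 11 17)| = |(2 17 3 8 13 10 5 9 14)| = 9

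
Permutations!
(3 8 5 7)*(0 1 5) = (0 1 5 7 3 8) = [1, 5, 2, 8, 4, 7, 6, 3, 0]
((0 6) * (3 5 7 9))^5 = (0 6)(3 5 7 9) = [6, 1, 2, 5, 4, 7, 0, 9, 8, 3]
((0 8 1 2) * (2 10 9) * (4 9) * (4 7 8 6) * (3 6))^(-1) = [2, 8, 9, 0, 6, 5, 3, 10, 7, 4, 1] = (0 2 9 4 6 3)(1 8 7 10)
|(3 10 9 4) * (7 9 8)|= |(3 10 8 7 9 4)|= 6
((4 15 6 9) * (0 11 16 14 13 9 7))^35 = [9, 1, 2, 3, 11, 5, 14, 13, 8, 0, 10, 4, 12, 7, 6, 16, 15] = (0 9)(4 11)(6 14)(7 13)(15 16)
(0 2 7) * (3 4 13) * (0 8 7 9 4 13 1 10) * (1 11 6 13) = [2, 10, 9, 1, 11, 5, 13, 8, 7, 4, 0, 6, 12, 3] = (0 2 9 4 11 6 13 3 1 10)(7 8)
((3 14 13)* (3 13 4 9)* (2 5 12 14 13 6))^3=(2 14 3)(4 13 5)(6 12 9)=[0, 1, 14, 2, 13, 4, 12, 7, 8, 6, 10, 11, 9, 5, 3]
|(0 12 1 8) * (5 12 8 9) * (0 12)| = |(0 8 12 1 9 5)| = 6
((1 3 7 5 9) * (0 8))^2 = (1 7 9 3 5) = [0, 7, 2, 5, 4, 1, 6, 9, 8, 3]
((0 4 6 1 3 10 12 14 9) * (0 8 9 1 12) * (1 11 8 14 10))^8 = [12, 1, 2, 3, 10, 5, 0, 7, 8, 9, 6, 11, 4, 13, 14] = (14)(0 12 4 10 6)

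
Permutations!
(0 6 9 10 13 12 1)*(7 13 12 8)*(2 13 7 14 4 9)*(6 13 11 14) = (0 13 8 6 2 11 14 4 9 10 12 1) = [13, 0, 11, 3, 9, 5, 2, 7, 6, 10, 12, 14, 1, 8, 4]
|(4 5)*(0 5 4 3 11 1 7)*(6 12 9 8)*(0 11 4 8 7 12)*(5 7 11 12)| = 11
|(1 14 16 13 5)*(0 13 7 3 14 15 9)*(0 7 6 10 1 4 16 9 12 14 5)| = |(0 13)(1 15 12 14 9 7 3 5 4 16 6 10)| = 12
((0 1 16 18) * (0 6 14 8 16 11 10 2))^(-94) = (0 1 11 10 2)(6 14 8 16 18) = [1, 11, 0, 3, 4, 5, 14, 7, 16, 9, 2, 10, 12, 13, 8, 15, 18, 17, 6]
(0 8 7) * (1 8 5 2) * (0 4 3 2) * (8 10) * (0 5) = [0, 10, 1, 2, 3, 5, 6, 4, 7, 9, 8] = (1 10 8 7 4 3 2)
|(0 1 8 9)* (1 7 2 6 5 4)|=9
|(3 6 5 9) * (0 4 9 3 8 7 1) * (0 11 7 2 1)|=24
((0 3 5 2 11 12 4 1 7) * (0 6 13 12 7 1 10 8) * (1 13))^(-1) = (0 8 10 4 12 13 1 6 7 11 2 5 3) = [8, 6, 5, 0, 12, 3, 7, 11, 10, 9, 4, 2, 13, 1]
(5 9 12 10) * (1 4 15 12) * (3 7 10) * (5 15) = [0, 4, 2, 7, 5, 9, 6, 10, 8, 1, 15, 11, 3, 13, 14, 12] = (1 4 5 9)(3 7 10 15 12)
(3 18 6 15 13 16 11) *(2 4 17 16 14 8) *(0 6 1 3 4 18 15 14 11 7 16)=(0 6 14 8 2 18 1 3 15 13 11 4 17)(7 16)=[6, 3, 18, 15, 17, 5, 14, 16, 2, 9, 10, 4, 12, 11, 8, 13, 7, 0, 1]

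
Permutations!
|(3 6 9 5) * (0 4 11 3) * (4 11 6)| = |(0 11 3 4 6 9 5)| = 7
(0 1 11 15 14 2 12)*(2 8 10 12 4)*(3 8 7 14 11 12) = (0 1 12)(2 4)(3 8 10)(7 14)(11 15) = [1, 12, 4, 8, 2, 5, 6, 14, 10, 9, 3, 15, 0, 13, 7, 11]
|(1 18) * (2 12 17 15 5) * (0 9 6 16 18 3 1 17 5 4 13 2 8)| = |(0 9 6 16 18 17 15 4 13 2 12 5 8)(1 3)| = 26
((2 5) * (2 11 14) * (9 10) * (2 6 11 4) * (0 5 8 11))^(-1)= (0 6 14 11 8 2 4 5)(9 10)= [6, 1, 4, 3, 5, 0, 14, 7, 2, 10, 9, 8, 12, 13, 11]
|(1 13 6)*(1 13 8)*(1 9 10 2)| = |(1 8 9 10 2)(6 13)| = 10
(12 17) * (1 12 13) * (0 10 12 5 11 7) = (0 10 12 17 13 1 5 11 7) = [10, 5, 2, 3, 4, 11, 6, 0, 8, 9, 12, 7, 17, 1, 14, 15, 16, 13]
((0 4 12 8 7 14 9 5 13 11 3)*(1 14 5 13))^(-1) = (0 3 11 13 9 14 1 5 7 8 12 4) = [3, 5, 2, 11, 0, 7, 6, 8, 12, 14, 10, 13, 4, 9, 1]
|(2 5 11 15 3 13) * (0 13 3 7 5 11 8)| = |(0 13 2 11 15 7 5 8)| = 8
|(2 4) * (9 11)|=|(2 4)(9 11)|=2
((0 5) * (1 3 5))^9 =(0 1 3 5) =[1, 3, 2, 5, 4, 0]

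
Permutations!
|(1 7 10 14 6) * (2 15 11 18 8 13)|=30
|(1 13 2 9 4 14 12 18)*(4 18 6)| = 20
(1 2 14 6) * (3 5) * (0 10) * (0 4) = [10, 2, 14, 5, 0, 3, 1, 7, 8, 9, 4, 11, 12, 13, 6] = (0 10 4)(1 2 14 6)(3 5)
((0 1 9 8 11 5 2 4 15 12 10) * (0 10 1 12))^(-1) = [15, 12, 5, 3, 2, 11, 6, 7, 9, 1, 10, 8, 0, 13, 14, 4] = (0 15 4 2 5 11 8 9 1 12)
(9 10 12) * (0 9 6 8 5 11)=(0 9 10 12 6 8 5 11)=[9, 1, 2, 3, 4, 11, 8, 7, 5, 10, 12, 0, 6]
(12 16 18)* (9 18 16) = (9 18 12) = [0, 1, 2, 3, 4, 5, 6, 7, 8, 18, 10, 11, 9, 13, 14, 15, 16, 17, 12]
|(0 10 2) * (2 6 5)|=|(0 10 6 5 2)|=5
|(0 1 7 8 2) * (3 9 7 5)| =|(0 1 5 3 9 7 8 2)| =8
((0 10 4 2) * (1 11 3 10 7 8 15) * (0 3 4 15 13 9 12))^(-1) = (0 12 9 13 8 7)(1 15 10 3 2 4 11) = [12, 15, 4, 2, 11, 5, 6, 0, 7, 13, 3, 1, 9, 8, 14, 10]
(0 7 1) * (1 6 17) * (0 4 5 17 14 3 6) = [7, 4, 2, 6, 5, 17, 14, 0, 8, 9, 10, 11, 12, 13, 3, 15, 16, 1] = (0 7)(1 4 5 17)(3 6 14)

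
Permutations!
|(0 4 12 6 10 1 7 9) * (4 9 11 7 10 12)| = |(0 9)(1 10)(6 12)(7 11)| = 2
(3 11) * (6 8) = (3 11)(6 8) = [0, 1, 2, 11, 4, 5, 8, 7, 6, 9, 10, 3]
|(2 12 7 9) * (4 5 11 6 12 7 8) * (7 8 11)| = |(2 8 4 5 7 9)(6 12 11)| = 6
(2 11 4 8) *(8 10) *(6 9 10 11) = (2 6 9 10 8)(4 11) = [0, 1, 6, 3, 11, 5, 9, 7, 2, 10, 8, 4]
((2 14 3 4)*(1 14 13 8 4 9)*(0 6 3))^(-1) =(0 14 1 9 3 6)(2 4 8 13) =[14, 9, 4, 6, 8, 5, 0, 7, 13, 3, 10, 11, 12, 2, 1]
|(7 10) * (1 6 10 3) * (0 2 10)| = 7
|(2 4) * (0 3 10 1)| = |(0 3 10 1)(2 4)| = 4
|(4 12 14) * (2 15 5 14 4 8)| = 10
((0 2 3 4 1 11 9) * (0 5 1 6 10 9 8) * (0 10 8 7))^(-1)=(0 7 11 1 5 9 10 8 6 4 3 2)=[7, 5, 0, 2, 3, 9, 4, 11, 6, 10, 8, 1]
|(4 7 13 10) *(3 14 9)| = |(3 14 9)(4 7 13 10)| = 12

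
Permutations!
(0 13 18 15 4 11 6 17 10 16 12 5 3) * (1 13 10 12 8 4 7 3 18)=(0 10 16 8 4 11 6 17 12 5 18 15 7 3)(1 13)=[10, 13, 2, 0, 11, 18, 17, 3, 4, 9, 16, 6, 5, 1, 14, 7, 8, 12, 15]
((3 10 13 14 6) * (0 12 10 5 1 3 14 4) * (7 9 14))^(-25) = (1 5 3)(6 14 9 7) = [0, 5, 2, 1, 4, 3, 14, 6, 8, 7, 10, 11, 12, 13, 9]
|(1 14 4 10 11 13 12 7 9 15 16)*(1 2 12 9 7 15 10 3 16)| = |(1 14 4 3 16 2 12 15)(9 10 11 13)| = 8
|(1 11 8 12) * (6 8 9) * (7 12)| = |(1 11 9 6 8 7 12)| = 7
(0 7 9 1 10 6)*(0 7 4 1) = (0 4 1 10 6 7 9) = [4, 10, 2, 3, 1, 5, 7, 9, 8, 0, 6]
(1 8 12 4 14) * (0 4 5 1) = [4, 8, 2, 3, 14, 1, 6, 7, 12, 9, 10, 11, 5, 13, 0] = (0 4 14)(1 8 12 5)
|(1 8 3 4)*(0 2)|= 4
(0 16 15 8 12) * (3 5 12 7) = (0 16 15 8 7 3 5 12) = [16, 1, 2, 5, 4, 12, 6, 3, 7, 9, 10, 11, 0, 13, 14, 8, 15]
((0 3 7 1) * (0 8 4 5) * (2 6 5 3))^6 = (0 6)(1 8 4 3 7)(2 5) = [6, 8, 5, 7, 3, 2, 0, 1, 4]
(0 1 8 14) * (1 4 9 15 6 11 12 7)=(0 4 9 15 6 11 12 7 1 8 14)=[4, 8, 2, 3, 9, 5, 11, 1, 14, 15, 10, 12, 7, 13, 0, 6]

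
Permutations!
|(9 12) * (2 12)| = 3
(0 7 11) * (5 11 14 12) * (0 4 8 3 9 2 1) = (0 7 14 12 5 11 4 8 3 9 2 1) = [7, 0, 1, 9, 8, 11, 6, 14, 3, 2, 10, 4, 5, 13, 12]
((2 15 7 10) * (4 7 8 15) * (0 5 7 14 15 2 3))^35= [0, 1, 2, 3, 4, 5, 6, 7, 8, 9, 10, 11, 12, 13, 14, 15]= (15)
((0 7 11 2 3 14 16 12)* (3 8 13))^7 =(0 14 8 7 16 13 11 12 3 2) =[14, 1, 0, 2, 4, 5, 6, 16, 7, 9, 10, 12, 3, 11, 8, 15, 13]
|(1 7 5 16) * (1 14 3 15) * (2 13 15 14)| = 14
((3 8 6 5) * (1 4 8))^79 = (1 4 8 6 5 3) = [0, 4, 2, 1, 8, 3, 5, 7, 6]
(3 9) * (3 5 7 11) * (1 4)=(1 4)(3 9 5 7 11)=[0, 4, 2, 9, 1, 7, 6, 11, 8, 5, 10, 3]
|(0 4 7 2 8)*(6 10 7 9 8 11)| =20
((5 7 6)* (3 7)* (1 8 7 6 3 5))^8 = (1 3 8 6 7) = [0, 3, 2, 8, 4, 5, 7, 1, 6]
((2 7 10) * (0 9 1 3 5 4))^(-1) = (0 4 5 3 1 9)(2 10 7) = [4, 9, 10, 1, 5, 3, 6, 2, 8, 0, 7]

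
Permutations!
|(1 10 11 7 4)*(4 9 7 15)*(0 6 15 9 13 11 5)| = 28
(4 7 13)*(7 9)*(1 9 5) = (1 9 7 13 4 5) = [0, 9, 2, 3, 5, 1, 6, 13, 8, 7, 10, 11, 12, 4]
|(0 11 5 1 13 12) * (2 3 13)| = |(0 11 5 1 2 3 13 12)| = 8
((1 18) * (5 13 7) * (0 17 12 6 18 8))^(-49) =(18)(5 7 13) =[0, 1, 2, 3, 4, 7, 6, 13, 8, 9, 10, 11, 12, 5, 14, 15, 16, 17, 18]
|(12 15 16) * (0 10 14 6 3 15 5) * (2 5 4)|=11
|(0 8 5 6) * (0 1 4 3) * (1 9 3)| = 6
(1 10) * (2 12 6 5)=(1 10)(2 12 6 5)=[0, 10, 12, 3, 4, 2, 5, 7, 8, 9, 1, 11, 6]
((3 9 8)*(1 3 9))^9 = [0, 3, 2, 1, 4, 5, 6, 7, 9, 8] = (1 3)(8 9)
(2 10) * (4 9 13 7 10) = [0, 1, 4, 3, 9, 5, 6, 10, 8, 13, 2, 11, 12, 7] = (2 4 9 13 7 10)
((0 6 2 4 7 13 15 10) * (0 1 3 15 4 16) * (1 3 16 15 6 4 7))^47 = (0 16 1 4)(2 10 6 15 3)(7 13) = [16, 4, 10, 2, 0, 5, 15, 13, 8, 9, 6, 11, 12, 7, 14, 3, 1]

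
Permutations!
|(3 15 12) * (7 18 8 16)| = 12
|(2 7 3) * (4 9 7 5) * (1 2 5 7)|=7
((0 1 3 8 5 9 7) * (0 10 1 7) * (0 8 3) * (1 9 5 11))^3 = (0 9 1 10 11 7 8) = [9, 10, 2, 3, 4, 5, 6, 8, 0, 1, 11, 7]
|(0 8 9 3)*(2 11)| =|(0 8 9 3)(2 11)| =4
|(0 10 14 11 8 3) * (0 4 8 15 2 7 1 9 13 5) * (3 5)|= 14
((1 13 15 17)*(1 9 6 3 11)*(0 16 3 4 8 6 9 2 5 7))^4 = [1, 2, 16, 15, 8, 3, 4, 11, 6, 9, 10, 17, 12, 5, 14, 7, 13, 0] = (0 1 2 16 13 5 3 15 7 11 17)(4 8 6)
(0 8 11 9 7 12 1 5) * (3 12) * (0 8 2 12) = (0 2 12 1 5 8 11 9 7 3) = [2, 5, 12, 0, 4, 8, 6, 3, 11, 7, 10, 9, 1]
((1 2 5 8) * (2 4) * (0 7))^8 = (1 5 4 8 2) = [0, 5, 1, 3, 8, 4, 6, 7, 2]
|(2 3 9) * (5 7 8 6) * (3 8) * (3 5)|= 10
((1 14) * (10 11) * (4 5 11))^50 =[0, 1, 2, 3, 11, 10, 6, 7, 8, 9, 5, 4, 12, 13, 14] =(14)(4 11)(5 10)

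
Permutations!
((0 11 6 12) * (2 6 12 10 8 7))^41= [12, 1, 6, 3, 4, 5, 10, 2, 7, 9, 8, 0, 11]= (0 12 11)(2 6 10 8 7)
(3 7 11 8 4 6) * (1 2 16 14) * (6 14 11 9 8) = (1 2 16 11 6 3 7 9 8 4 14) = [0, 2, 16, 7, 14, 5, 3, 9, 4, 8, 10, 6, 12, 13, 1, 15, 11]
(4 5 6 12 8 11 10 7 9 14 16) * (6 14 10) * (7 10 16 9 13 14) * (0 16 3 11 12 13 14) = [16, 1, 2, 11, 5, 7, 13, 14, 12, 3, 10, 6, 8, 0, 9, 15, 4] = (0 16 4 5 7 14 9 3 11 6 13)(8 12)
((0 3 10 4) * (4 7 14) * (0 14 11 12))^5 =(0 12 11 7 10 3)(4 14) =[12, 1, 2, 0, 14, 5, 6, 10, 8, 9, 3, 7, 11, 13, 4]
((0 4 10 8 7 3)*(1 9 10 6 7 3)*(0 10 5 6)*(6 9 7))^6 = (10) = [0, 1, 2, 3, 4, 5, 6, 7, 8, 9, 10]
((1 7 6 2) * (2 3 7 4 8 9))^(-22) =[0, 9, 8, 6, 2, 5, 7, 3, 1, 4] =(1 9 4 2 8)(3 6 7)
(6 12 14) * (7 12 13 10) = (6 13 10 7 12 14) = [0, 1, 2, 3, 4, 5, 13, 12, 8, 9, 7, 11, 14, 10, 6]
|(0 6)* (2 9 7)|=|(0 6)(2 9 7)|=6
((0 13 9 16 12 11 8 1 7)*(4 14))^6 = (0 8 16)(1 12 13)(7 11 9) = [8, 12, 2, 3, 4, 5, 6, 11, 16, 7, 10, 9, 13, 1, 14, 15, 0]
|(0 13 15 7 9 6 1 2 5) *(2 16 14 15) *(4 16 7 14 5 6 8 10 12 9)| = 36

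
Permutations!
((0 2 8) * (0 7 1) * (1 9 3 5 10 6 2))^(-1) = (0 1)(2 6 10 5 3 9 7 8) = [1, 0, 6, 9, 4, 3, 10, 8, 2, 7, 5]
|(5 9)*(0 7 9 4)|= |(0 7 9 5 4)|= 5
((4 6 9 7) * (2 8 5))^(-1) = (2 5 8)(4 7 9 6) = [0, 1, 5, 3, 7, 8, 4, 9, 2, 6]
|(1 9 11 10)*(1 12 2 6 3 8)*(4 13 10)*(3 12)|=|(1 9 11 4 13 10 3 8)(2 6 12)|=24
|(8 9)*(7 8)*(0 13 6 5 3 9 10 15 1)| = |(0 13 6 5 3 9 7 8 10 15 1)| = 11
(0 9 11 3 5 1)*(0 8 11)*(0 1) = [9, 8, 2, 5, 4, 0, 6, 7, 11, 1, 10, 3] = (0 9 1 8 11 3 5)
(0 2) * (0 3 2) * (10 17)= (2 3)(10 17)= [0, 1, 3, 2, 4, 5, 6, 7, 8, 9, 17, 11, 12, 13, 14, 15, 16, 10]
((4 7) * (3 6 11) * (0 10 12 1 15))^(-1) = (0 15 1 12 10)(3 11 6)(4 7) = [15, 12, 2, 11, 7, 5, 3, 4, 8, 9, 0, 6, 10, 13, 14, 1]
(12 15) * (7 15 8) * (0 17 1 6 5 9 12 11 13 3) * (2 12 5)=[17, 6, 12, 0, 4, 9, 2, 15, 7, 5, 10, 13, 8, 3, 14, 11, 16, 1]=(0 17 1 6 2 12 8 7 15 11 13 3)(5 9)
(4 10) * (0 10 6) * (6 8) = (0 10 4 8 6) = [10, 1, 2, 3, 8, 5, 0, 7, 6, 9, 4]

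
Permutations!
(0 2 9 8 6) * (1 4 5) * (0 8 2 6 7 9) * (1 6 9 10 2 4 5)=(0 9 4 1 5 6 8 7 10 2)=[9, 5, 0, 3, 1, 6, 8, 10, 7, 4, 2]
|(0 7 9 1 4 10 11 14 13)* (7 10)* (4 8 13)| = |(0 10 11 14 4 7 9 1 8 13)| = 10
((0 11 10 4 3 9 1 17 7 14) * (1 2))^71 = [9, 11, 0, 7, 17, 5, 6, 4, 8, 14, 1, 2, 12, 13, 3, 15, 16, 10] = (0 9 14 3 7 4 17 10 1 11 2)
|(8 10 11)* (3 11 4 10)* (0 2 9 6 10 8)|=9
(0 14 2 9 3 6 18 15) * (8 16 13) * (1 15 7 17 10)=(0 14 2 9 3 6 18 7 17 10 1 15)(8 16 13)=[14, 15, 9, 6, 4, 5, 18, 17, 16, 3, 1, 11, 12, 8, 2, 0, 13, 10, 7]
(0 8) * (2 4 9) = (0 8)(2 4 9) = [8, 1, 4, 3, 9, 5, 6, 7, 0, 2]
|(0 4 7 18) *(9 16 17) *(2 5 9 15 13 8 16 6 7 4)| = 35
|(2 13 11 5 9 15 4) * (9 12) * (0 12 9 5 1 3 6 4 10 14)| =7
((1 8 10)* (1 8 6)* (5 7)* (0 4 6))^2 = (10)(0 6)(1 4) = [6, 4, 2, 3, 1, 5, 0, 7, 8, 9, 10]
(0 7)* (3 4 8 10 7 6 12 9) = (0 6 12 9 3 4 8 10 7) = [6, 1, 2, 4, 8, 5, 12, 0, 10, 3, 7, 11, 9]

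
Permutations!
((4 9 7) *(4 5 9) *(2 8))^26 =(5 7 9) =[0, 1, 2, 3, 4, 7, 6, 9, 8, 5]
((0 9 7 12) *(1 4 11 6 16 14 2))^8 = (1 4 11 6 16 14 2) = [0, 4, 1, 3, 11, 5, 16, 7, 8, 9, 10, 6, 12, 13, 2, 15, 14]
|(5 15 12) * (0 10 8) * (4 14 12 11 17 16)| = 24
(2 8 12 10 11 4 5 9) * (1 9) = [0, 9, 8, 3, 5, 1, 6, 7, 12, 2, 11, 4, 10] = (1 9 2 8 12 10 11 4 5)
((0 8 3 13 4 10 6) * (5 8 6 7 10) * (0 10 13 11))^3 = (0 7 5 11 10 4 3 6 13 8) = [7, 1, 2, 6, 3, 11, 13, 5, 0, 9, 4, 10, 12, 8]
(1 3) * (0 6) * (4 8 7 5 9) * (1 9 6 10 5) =[10, 3, 2, 9, 8, 6, 0, 1, 7, 4, 5] =(0 10 5 6)(1 3 9 4 8 7)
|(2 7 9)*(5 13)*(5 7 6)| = |(2 6 5 13 7 9)| = 6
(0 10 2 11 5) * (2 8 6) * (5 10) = (0 5)(2 11 10 8 6) = [5, 1, 11, 3, 4, 0, 2, 7, 6, 9, 8, 10]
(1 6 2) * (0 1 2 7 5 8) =[1, 6, 2, 3, 4, 8, 7, 5, 0] =(0 1 6 7 5 8)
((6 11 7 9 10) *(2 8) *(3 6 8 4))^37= (2 4 3 6 11 7 9 10 8)= [0, 1, 4, 6, 3, 5, 11, 9, 2, 10, 8, 7]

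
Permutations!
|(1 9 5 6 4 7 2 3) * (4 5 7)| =10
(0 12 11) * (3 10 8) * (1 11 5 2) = (0 12 5 2 1 11)(3 10 8) = [12, 11, 1, 10, 4, 2, 6, 7, 3, 9, 8, 0, 5]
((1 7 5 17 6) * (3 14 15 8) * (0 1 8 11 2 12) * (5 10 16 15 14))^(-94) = (0 15 1 11 7 2 10 12 16)(3 5 17 6 8) = [15, 11, 10, 5, 4, 17, 8, 2, 3, 9, 12, 7, 16, 13, 14, 1, 0, 6]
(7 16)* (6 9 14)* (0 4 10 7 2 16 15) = (0 4 10 7 15)(2 16)(6 9 14) = [4, 1, 16, 3, 10, 5, 9, 15, 8, 14, 7, 11, 12, 13, 6, 0, 2]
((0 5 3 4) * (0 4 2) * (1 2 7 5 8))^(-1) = [2, 8, 1, 5, 4, 7, 6, 3, 0] = (0 2 1 8)(3 5 7)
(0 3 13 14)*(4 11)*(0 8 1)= (0 3 13 14 8 1)(4 11)= [3, 0, 2, 13, 11, 5, 6, 7, 1, 9, 10, 4, 12, 14, 8]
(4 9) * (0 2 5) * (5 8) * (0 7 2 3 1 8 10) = (0 3 1 8 5 7 2 10)(4 9) = [3, 8, 10, 1, 9, 7, 6, 2, 5, 4, 0]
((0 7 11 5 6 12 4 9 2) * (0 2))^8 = (12) = [0, 1, 2, 3, 4, 5, 6, 7, 8, 9, 10, 11, 12]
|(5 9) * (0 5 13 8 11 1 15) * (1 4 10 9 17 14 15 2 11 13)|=|(0 5 17 14 15)(1 2 11 4 10 9)(8 13)|=30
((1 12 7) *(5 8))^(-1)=[0, 7, 2, 3, 4, 8, 6, 12, 5, 9, 10, 11, 1]=(1 7 12)(5 8)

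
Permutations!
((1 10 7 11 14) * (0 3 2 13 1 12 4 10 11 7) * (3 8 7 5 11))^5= (0 14 8 12 7 4 5 10 11)(1 3 2 13)= [14, 3, 13, 2, 5, 10, 6, 4, 12, 9, 11, 0, 7, 1, 8]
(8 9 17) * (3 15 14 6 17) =(3 15 14 6 17 8 9) =[0, 1, 2, 15, 4, 5, 17, 7, 9, 3, 10, 11, 12, 13, 6, 14, 16, 8]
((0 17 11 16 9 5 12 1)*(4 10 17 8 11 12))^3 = (0 16 4 12 8 9 10 1 11 5 17) = [16, 11, 2, 3, 12, 17, 6, 7, 9, 10, 1, 5, 8, 13, 14, 15, 4, 0]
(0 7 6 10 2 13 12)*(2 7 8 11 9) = (0 8 11 9 2 13 12)(6 10 7) = [8, 1, 13, 3, 4, 5, 10, 6, 11, 2, 7, 9, 0, 12]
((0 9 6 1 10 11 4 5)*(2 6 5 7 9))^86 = (0 4 6 9 10)(1 5 11 2 7) = [4, 5, 7, 3, 6, 11, 9, 1, 8, 10, 0, 2]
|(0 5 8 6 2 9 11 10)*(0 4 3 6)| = |(0 5 8)(2 9 11 10 4 3 6)| = 21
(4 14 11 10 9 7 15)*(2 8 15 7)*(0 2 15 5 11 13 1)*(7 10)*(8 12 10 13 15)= (0 2 12 10 9 8 5 11 7 13 1)(4 14 15)= [2, 0, 12, 3, 14, 11, 6, 13, 5, 8, 9, 7, 10, 1, 15, 4]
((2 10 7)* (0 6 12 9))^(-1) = [9, 1, 7, 3, 4, 5, 0, 10, 8, 12, 2, 11, 6] = (0 9 12 6)(2 7 10)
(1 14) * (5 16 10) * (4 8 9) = (1 14)(4 8 9)(5 16 10) = [0, 14, 2, 3, 8, 16, 6, 7, 9, 4, 5, 11, 12, 13, 1, 15, 10]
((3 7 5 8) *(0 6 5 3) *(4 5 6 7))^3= (0 4)(3 8)(5 7)= [4, 1, 2, 8, 0, 7, 6, 5, 3]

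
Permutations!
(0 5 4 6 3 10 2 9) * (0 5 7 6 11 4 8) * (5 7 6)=(0 6 3 10 2 9 7 5 8)(4 11)=[6, 1, 9, 10, 11, 8, 3, 5, 0, 7, 2, 4]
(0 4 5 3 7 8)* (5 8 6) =[4, 1, 2, 7, 8, 3, 5, 6, 0] =(0 4 8)(3 7 6 5)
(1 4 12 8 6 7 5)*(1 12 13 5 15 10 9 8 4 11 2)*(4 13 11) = (1 4 11 2)(5 12 13)(6 7 15 10 9 8) = [0, 4, 1, 3, 11, 12, 7, 15, 6, 8, 9, 2, 13, 5, 14, 10]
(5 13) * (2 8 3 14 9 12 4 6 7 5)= (2 8 3 14 9 12 4 6 7 5 13)= [0, 1, 8, 14, 6, 13, 7, 5, 3, 12, 10, 11, 4, 2, 9]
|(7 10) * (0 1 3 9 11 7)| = 7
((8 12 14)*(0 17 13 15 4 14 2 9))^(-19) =(0 17 13 15 4 14 8 12 2 9) =[17, 1, 9, 3, 14, 5, 6, 7, 12, 0, 10, 11, 2, 15, 8, 4, 16, 13]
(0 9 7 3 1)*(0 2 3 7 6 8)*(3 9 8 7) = (0 8)(1 2 9 6 7 3) = [8, 2, 9, 1, 4, 5, 7, 3, 0, 6]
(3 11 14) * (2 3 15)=(2 3 11 14 15)=[0, 1, 3, 11, 4, 5, 6, 7, 8, 9, 10, 14, 12, 13, 15, 2]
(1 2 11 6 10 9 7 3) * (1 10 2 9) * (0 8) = (0 8)(1 9 7 3 10)(2 11 6) = [8, 9, 11, 10, 4, 5, 2, 3, 0, 7, 1, 6]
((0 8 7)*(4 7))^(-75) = (0 8 4 7) = [8, 1, 2, 3, 7, 5, 6, 0, 4]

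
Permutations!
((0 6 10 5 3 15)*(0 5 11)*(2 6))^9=(15)(0 11 10 6 2)=[11, 1, 0, 3, 4, 5, 2, 7, 8, 9, 6, 10, 12, 13, 14, 15]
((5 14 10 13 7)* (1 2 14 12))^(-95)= (1 2 14 10 13 7 5 12)= [0, 2, 14, 3, 4, 12, 6, 5, 8, 9, 13, 11, 1, 7, 10]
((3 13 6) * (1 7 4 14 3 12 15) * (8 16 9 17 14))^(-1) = (1 15 12 6 13 3 14 17 9 16 8 4 7) = [0, 15, 2, 14, 7, 5, 13, 1, 4, 16, 10, 11, 6, 3, 17, 12, 8, 9]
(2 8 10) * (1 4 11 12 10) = (1 4 11 12 10 2 8) = [0, 4, 8, 3, 11, 5, 6, 7, 1, 9, 2, 12, 10]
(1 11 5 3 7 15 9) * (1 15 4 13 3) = [0, 11, 2, 7, 13, 1, 6, 4, 8, 15, 10, 5, 12, 3, 14, 9] = (1 11 5)(3 7 4 13)(9 15)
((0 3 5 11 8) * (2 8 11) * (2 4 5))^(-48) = [0, 1, 2, 3, 4, 5, 6, 7, 8, 9, 10, 11] = (11)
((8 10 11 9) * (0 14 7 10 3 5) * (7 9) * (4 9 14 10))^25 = (14)(0 3 9 7 10 5 8 4 11) = [3, 1, 2, 9, 11, 8, 6, 10, 4, 7, 5, 0, 12, 13, 14]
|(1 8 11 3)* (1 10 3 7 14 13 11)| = 4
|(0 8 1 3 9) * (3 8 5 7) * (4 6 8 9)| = 9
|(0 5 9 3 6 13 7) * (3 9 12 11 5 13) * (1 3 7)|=|(0 13 1 3 6 7)(5 12 11)|=6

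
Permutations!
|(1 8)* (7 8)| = 3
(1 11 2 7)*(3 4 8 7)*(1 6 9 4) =[0, 11, 3, 1, 8, 5, 9, 6, 7, 4, 10, 2] =(1 11 2 3)(4 8 7 6 9)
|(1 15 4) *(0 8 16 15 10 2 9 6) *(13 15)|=|(0 8 16 13 15 4 1 10 2 9 6)|=11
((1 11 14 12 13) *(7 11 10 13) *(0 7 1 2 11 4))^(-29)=(0 7 4)(1 12 14 11 2 13 10)=[7, 12, 13, 3, 0, 5, 6, 4, 8, 9, 1, 2, 14, 10, 11]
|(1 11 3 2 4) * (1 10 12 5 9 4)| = 20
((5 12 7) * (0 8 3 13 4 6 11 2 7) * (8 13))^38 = (0 4 11 7 12 13 6 2 5) = [4, 1, 5, 3, 11, 0, 2, 12, 8, 9, 10, 7, 13, 6]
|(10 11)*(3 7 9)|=|(3 7 9)(10 11)|=6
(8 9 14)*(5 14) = (5 14 8 9) = [0, 1, 2, 3, 4, 14, 6, 7, 9, 5, 10, 11, 12, 13, 8]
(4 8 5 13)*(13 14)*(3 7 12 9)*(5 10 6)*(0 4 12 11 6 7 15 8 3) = (0 4 3 15 8 10 7 11 6 5 14 13 12 9) = [4, 1, 2, 15, 3, 14, 5, 11, 10, 0, 7, 6, 9, 12, 13, 8]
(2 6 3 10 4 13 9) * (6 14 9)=(2 14 9)(3 10 4 13 6)=[0, 1, 14, 10, 13, 5, 3, 7, 8, 2, 4, 11, 12, 6, 9]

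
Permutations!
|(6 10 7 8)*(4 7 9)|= 6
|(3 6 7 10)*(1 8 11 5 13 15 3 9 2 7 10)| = 12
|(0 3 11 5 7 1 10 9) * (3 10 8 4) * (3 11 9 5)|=10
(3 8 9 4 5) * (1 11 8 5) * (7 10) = (1 11 8 9 4)(3 5)(7 10) = [0, 11, 2, 5, 1, 3, 6, 10, 9, 4, 7, 8]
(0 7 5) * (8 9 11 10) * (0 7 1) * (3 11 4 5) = (0 1)(3 11 10 8 9 4 5 7) = [1, 0, 2, 11, 5, 7, 6, 3, 9, 4, 8, 10]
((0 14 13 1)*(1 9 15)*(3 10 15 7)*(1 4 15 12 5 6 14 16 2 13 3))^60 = (0 9 16 7 2 1 13) = [9, 13, 1, 3, 4, 5, 6, 2, 8, 16, 10, 11, 12, 0, 14, 15, 7]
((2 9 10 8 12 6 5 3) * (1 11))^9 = (1 11)(2 9 10 8 12 6 5 3) = [0, 11, 9, 2, 4, 3, 5, 7, 12, 10, 8, 1, 6]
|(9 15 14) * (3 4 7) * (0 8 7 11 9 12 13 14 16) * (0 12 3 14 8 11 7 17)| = |(0 11 9 15 16 12 13 8 17)(3 4 7 14)| = 36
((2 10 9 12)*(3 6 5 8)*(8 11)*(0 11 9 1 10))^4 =[6, 1, 3, 12, 4, 0, 2, 7, 9, 11, 10, 5, 8] =(0 6 2 3 12 8 9 11 5)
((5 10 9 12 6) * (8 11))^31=[0, 1, 2, 3, 4, 10, 5, 7, 11, 12, 9, 8, 6]=(5 10 9 12 6)(8 11)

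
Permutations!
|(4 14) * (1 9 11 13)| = |(1 9 11 13)(4 14)| = 4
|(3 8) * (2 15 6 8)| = 5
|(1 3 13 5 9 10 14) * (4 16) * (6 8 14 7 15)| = |(1 3 13 5 9 10 7 15 6 8 14)(4 16)| = 22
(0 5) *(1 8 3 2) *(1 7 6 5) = (0 1 8 3 2 7 6 5) = [1, 8, 7, 2, 4, 0, 5, 6, 3]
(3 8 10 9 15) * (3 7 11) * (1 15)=[0, 15, 2, 8, 4, 5, 6, 11, 10, 1, 9, 3, 12, 13, 14, 7]=(1 15 7 11 3 8 10 9)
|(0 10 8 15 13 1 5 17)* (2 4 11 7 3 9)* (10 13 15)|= 30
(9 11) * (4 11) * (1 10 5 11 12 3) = (1 10 5 11 9 4 12 3) = [0, 10, 2, 1, 12, 11, 6, 7, 8, 4, 5, 9, 3]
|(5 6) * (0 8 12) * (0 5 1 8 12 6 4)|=12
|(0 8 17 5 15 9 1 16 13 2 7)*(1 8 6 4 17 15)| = 30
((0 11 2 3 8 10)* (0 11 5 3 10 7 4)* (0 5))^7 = (2 10 11)(3 7 5 8 4) = [0, 1, 10, 7, 3, 8, 6, 5, 4, 9, 11, 2]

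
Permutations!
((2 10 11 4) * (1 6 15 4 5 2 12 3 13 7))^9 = (1 6 15 4 12 3 13 7)(2 10 11 5) = [0, 6, 10, 13, 12, 2, 15, 1, 8, 9, 11, 5, 3, 7, 14, 4]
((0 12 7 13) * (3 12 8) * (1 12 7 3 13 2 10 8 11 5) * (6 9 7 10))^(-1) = [13, 5, 7, 12, 4, 11, 2, 9, 10, 6, 3, 0, 1, 8] = (0 13 8 10 3 12 1 5 11)(2 7 9 6)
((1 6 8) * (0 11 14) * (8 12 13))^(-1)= [14, 8, 2, 3, 4, 5, 1, 7, 13, 9, 10, 0, 6, 12, 11]= (0 14 11)(1 8 13 12 6)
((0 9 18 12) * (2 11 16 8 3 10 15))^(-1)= [12, 1, 15, 8, 4, 5, 6, 7, 16, 0, 3, 2, 18, 13, 14, 10, 11, 17, 9]= (0 12 18 9)(2 15 10 3 8 16 11)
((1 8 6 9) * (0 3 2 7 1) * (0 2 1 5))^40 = [6, 2, 3, 9, 4, 8, 5, 1, 7, 0] = (0 6 5 8 7 1 2 3 9)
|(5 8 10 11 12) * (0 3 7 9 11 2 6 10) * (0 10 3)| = |(2 6 3 7 9 11 12 5 8 10)| = 10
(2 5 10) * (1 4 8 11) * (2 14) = (1 4 8 11)(2 5 10 14) = [0, 4, 5, 3, 8, 10, 6, 7, 11, 9, 14, 1, 12, 13, 2]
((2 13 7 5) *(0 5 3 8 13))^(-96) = [0, 1, 2, 3, 4, 5, 6, 7, 8, 9, 10, 11, 12, 13] = (13)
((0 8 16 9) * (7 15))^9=(0 8 16 9)(7 15)=[8, 1, 2, 3, 4, 5, 6, 15, 16, 0, 10, 11, 12, 13, 14, 7, 9]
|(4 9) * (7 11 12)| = |(4 9)(7 11 12)| = 6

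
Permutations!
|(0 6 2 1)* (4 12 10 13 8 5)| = 12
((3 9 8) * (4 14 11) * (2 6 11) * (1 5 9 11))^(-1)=[0, 6, 14, 8, 11, 1, 2, 7, 9, 5, 10, 3, 12, 13, 4]=(1 6 2 14 4 11 3 8 9 5)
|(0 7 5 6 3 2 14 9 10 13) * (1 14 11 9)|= 10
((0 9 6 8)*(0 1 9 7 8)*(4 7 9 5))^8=(0 6 9)(1 7 5 8 4)=[6, 7, 2, 3, 1, 8, 9, 5, 4, 0]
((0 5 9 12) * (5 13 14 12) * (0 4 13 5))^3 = (4 12 14 13) = [0, 1, 2, 3, 12, 5, 6, 7, 8, 9, 10, 11, 14, 4, 13]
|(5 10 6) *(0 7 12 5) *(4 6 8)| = |(0 7 12 5 10 8 4 6)| = 8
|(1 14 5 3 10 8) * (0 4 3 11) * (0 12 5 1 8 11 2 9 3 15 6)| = 28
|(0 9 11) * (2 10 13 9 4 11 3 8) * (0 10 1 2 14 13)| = |(0 4 11 10)(1 2)(3 8 14 13 9)| = 20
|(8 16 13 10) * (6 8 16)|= |(6 8)(10 16 13)|= 6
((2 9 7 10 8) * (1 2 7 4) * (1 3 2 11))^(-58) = (11)(2 4)(3 9)(7 8 10) = [0, 1, 4, 9, 2, 5, 6, 8, 10, 3, 7, 11]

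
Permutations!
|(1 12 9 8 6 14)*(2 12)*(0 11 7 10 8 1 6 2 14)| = |(0 11 7 10 8 2 12 9 1 14 6)| = 11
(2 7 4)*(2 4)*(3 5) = (2 7)(3 5) = [0, 1, 7, 5, 4, 3, 6, 2]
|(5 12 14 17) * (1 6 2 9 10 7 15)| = 28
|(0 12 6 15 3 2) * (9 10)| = |(0 12 6 15 3 2)(9 10)| = 6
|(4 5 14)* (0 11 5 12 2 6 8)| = 9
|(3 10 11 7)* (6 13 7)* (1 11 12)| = 8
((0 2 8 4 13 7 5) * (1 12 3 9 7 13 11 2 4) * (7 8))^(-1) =[5, 8, 11, 12, 0, 7, 6, 2, 9, 3, 10, 4, 1, 13] =(13)(0 5 7 2 11 4)(1 8 9 3 12)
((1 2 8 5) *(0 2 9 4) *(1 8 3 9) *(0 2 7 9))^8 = (0 9 2)(3 7 4) = [9, 1, 0, 7, 3, 5, 6, 4, 8, 2]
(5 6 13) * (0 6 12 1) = (0 6 13 5 12 1) = [6, 0, 2, 3, 4, 12, 13, 7, 8, 9, 10, 11, 1, 5]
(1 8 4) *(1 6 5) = (1 8 4 6 5) = [0, 8, 2, 3, 6, 1, 5, 7, 4]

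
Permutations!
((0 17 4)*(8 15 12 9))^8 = (0 4 17) = [4, 1, 2, 3, 17, 5, 6, 7, 8, 9, 10, 11, 12, 13, 14, 15, 16, 0]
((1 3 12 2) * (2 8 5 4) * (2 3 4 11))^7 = (1 2 11 5 8 12 3 4) = [0, 2, 11, 4, 1, 8, 6, 7, 12, 9, 10, 5, 3]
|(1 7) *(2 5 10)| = 6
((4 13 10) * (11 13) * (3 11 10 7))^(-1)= (3 7 13 11)(4 10)= [0, 1, 2, 7, 10, 5, 6, 13, 8, 9, 4, 3, 12, 11]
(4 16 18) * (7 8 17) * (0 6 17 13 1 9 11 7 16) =(0 6 17 16 18 4)(1 9 11 7 8 13) =[6, 9, 2, 3, 0, 5, 17, 8, 13, 11, 10, 7, 12, 1, 14, 15, 18, 16, 4]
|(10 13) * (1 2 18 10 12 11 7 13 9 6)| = 12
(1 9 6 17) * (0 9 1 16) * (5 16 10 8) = [9, 1, 2, 3, 4, 16, 17, 7, 5, 6, 8, 11, 12, 13, 14, 15, 0, 10] = (0 9 6 17 10 8 5 16)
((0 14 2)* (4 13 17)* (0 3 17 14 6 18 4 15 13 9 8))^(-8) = (0 9 18)(2 13 17)(3 14 15)(4 6 8) = [9, 1, 13, 14, 6, 5, 8, 7, 4, 18, 10, 11, 12, 17, 15, 3, 16, 2, 0]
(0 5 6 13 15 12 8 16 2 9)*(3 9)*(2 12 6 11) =(0 5 11 2 3 9)(6 13 15)(8 16 12) =[5, 1, 3, 9, 4, 11, 13, 7, 16, 0, 10, 2, 8, 15, 14, 6, 12]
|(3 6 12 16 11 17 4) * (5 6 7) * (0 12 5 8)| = 18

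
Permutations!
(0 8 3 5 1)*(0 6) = [8, 6, 2, 5, 4, 1, 0, 7, 3] = (0 8 3 5 1 6)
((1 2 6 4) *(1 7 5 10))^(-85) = (1 10 5 7 4 6 2) = [0, 10, 1, 3, 6, 7, 2, 4, 8, 9, 5]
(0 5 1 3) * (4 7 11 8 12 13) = (0 5 1 3)(4 7 11 8 12 13) = [5, 3, 2, 0, 7, 1, 6, 11, 12, 9, 10, 8, 13, 4]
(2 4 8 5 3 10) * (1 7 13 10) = (1 7 13 10 2 4 8 5 3) = [0, 7, 4, 1, 8, 3, 6, 13, 5, 9, 2, 11, 12, 10]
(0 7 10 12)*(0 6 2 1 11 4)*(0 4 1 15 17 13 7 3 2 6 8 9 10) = (0 3 2 15 17 13 7)(1 11)(8 9 10 12) = [3, 11, 15, 2, 4, 5, 6, 0, 9, 10, 12, 1, 8, 7, 14, 17, 16, 13]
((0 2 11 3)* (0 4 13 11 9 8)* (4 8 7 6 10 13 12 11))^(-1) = (0 8 3 11 12 4 13 10 6 7 9 2) = [8, 1, 0, 11, 13, 5, 7, 9, 3, 2, 6, 12, 4, 10]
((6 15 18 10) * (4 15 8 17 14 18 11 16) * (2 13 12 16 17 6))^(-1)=(2 10 18 14 17 11 15 4 16 12 13)(6 8)=[0, 1, 10, 3, 16, 5, 8, 7, 6, 9, 18, 15, 13, 2, 17, 4, 12, 11, 14]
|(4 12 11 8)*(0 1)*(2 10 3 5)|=|(0 1)(2 10 3 5)(4 12 11 8)|=4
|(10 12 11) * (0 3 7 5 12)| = 7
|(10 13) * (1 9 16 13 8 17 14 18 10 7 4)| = 30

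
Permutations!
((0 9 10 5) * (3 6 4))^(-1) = (0 5 10 9)(3 4 6) = [5, 1, 2, 4, 6, 10, 3, 7, 8, 0, 9]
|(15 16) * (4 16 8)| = |(4 16 15 8)| = 4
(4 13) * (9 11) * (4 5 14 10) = [0, 1, 2, 3, 13, 14, 6, 7, 8, 11, 4, 9, 12, 5, 10] = (4 13 5 14 10)(9 11)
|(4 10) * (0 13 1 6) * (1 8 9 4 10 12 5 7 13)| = 21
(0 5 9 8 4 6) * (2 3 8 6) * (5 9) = (0 9 6)(2 3 8 4) = [9, 1, 3, 8, 2, 5, 0, 7, 4, 6]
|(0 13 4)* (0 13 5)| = |(0 5)(4 13)| = 2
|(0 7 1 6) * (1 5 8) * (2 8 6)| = |(0 7 5 6)(1 2 8)| = 12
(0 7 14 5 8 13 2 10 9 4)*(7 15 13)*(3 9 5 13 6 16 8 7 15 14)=(0 14 13 2 10 5 7 3 9 4)(6 16 8 15)=[14, 1, 10, 9, 0, 7, 16, 3, 15, 4, 5, 11, 12, 2, 13, 6, 8]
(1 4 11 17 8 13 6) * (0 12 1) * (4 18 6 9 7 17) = (0 12 1 18 6)(4 11)(7 17 8 13 9) = [12, 18, 2, 3, 11, 5, 0, 17, 13, 7, 10, 4, 1, 9, 14, 15, 16, 8, 6]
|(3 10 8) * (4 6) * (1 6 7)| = |(1 6 4 7)(3 10 8)| = 12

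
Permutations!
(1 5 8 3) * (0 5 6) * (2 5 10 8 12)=(0 10 8 3 1 6)(2 5 12)=[10, 6, 5, 1, 4, 12, 0, 7, 3, 9, 8, 11, 2]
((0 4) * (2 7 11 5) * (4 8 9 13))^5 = (13)(2 7 11 5) = [0, 1, 7, 3, 4, 2, 6, 11, 8, 9, 10, 5, 12, 13]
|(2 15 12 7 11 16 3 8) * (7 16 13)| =6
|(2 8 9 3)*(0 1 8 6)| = |(0 1 8 9 3 2 6)| = 7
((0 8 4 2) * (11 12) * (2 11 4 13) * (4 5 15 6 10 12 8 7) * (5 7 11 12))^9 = [2, 1, 13, 3, 4, 15, 10, 7, 11, 9, 5, 0, 12, 8, 14, 6] = (0 2 13 8 11)(5 15 6 10)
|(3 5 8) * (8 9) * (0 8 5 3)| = |(0 8)(5 9)| = 2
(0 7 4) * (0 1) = (0 7 4 1) = [7, 0, 2, 3, 1, 5, 6, 4]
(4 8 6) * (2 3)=[0, 1, 3, 2, 8, 5, 4, 7, 6]=(2 3)(4 8 6)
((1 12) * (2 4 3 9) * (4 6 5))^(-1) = [0, 12, 9, 4, 5, 6, 2, 7, 8, 3, 10, 11, 1] = (1 12)(2 9 3 4 5 6)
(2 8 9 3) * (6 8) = (2 6 8 9 3) = [0, 1, 6, 2, 4, 5, 8, 7, 9, 3]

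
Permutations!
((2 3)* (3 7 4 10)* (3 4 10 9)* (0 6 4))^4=(0 3)(2 6)(4 7)(9 10)=[3, 1, 6, 0, 7, 5, 2, 4, 8, 10, 9]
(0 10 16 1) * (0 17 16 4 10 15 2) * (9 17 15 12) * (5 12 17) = (0 17 16 1 15 2)(4 10)(5 12 9) = [17, 15, 0, 3, 10, 12, 6, 7, 8, 5, 4, 11, 9, 13, 14, 2, 1, 16]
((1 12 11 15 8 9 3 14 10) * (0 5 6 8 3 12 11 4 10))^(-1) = [14, 10, 2, 15, 12, 0, 5, 7, 6, 8, 4, 1, 9, 13, 3, 11] = (0 14 3 15 11 1 10 4 12 9 8 6 5)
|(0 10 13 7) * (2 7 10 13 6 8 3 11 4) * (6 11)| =21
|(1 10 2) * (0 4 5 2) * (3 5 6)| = |(0 4 6 3 5 2 1 10)| = 8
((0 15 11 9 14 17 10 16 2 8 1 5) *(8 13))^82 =(0 14 2 5 9 16 1 11 10 8 15 17 13) =[14, 11, 5, 3, 4, 9, 6, 7, 15, 16, 8, 10, 12, 0, 2, 17, 1, 13]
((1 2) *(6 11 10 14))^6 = (6 10)(11 14) = [0, 1, 2, 3, 4, 5, 10, 7, 8, 9, 6, 14, 12, 13, 11]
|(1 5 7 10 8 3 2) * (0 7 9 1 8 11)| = 12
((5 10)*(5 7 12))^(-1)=[0, 1, 2, 3, 4, 12, 6, 10, 8, 9, 5, 11, 7]=(5 12 7 10)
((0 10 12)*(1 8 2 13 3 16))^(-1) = (0 12 10)(1 16 3 13 2 8) = [12, 16, 8, 13, 4, 5, 6, 7, 1, 9, 0, 11, 10, 2, 14, 15, 3]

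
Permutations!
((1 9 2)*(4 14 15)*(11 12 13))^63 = [0, 1, 2, 3, 4, 5, 6, 7, 8, 9, 10, 11, 12, 13, 14, 15] = (15)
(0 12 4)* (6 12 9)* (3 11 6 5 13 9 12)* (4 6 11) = [12, 1, 2, 4, 0, 13, 3, 7, 8, 5, 10, 11, 6, 9] = (0 12 6 3 4)(5 13 9)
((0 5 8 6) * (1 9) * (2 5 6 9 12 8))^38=(1 8)(9 12)=[0, 8, 2, 3, 4, 5, 6, 7, 1, 12, 10, 11, 9]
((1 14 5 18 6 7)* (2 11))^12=(18)=[0, 1, 2, 3, 4, 5, 6, 7, 8, 9, 10, 11, 12, 13, 14, 15, 16, 17, 18]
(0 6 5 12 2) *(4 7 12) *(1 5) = (0 6 1 5 4 7 12 2) = [6, 5, 0, 3, 7, 4, 1, 12, 8, 9, 10, 11, 2]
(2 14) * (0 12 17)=(0 12 17)(2 14)=[12, 1, 14, 3, 4, 5, 6, 7, 8, 9, 10, 11, 17, 13, 2, 15, 16, 0]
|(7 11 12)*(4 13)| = 6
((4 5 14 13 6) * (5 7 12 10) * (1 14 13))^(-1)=(1 14)(4 6 13 5 10 12 7)=[0, 14, 2, 3, 6, 10, 13, 4, 8, 9, 12, 11, 7, 5, 1]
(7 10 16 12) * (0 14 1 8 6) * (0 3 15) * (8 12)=(0 14 1 12 7 10 16 8 6 3 15)=[14, 12, 2, 15, 4, 5, 3, 10, 6, 9, 16, 11, 7, 13, 1, 0, 8]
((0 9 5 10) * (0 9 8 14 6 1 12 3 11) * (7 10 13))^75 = (0 6 3 8 1 11 14 12) = [6, 11, 2, 8, 4, 5, 3, 7, 1, 9, 10, 14, 0, 13, 12]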